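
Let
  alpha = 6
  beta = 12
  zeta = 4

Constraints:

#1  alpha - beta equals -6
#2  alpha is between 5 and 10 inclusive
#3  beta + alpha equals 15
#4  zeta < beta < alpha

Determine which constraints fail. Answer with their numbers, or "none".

#1 alpha - beta = 6 - 12 = -6  OK
#2 alpha = 6 lies in [5, 10]  OK
#3 beta + alpha = 12 + 6 = 18, not 15  FAIL
#4 values 4, 12, 6; beta = 12 is not < alpha = 6  FAIL

Constraints 3 and 4 do not hold.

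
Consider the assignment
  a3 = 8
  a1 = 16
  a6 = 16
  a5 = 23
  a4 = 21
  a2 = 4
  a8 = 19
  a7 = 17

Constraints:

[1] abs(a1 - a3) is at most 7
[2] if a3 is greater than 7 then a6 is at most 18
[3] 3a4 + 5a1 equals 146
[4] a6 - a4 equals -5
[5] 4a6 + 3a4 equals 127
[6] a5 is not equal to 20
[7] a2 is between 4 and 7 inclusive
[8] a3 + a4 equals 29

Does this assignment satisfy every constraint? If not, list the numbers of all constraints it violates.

[1] abs(16 - 8) = 8; 8 > 7, exceeds bound 7  ✗
[2] a3 = 8 > 7, so we need a6 ≤ 18; a6 = 16 ≤ 18  ✓
[3] 3a4 + 5a1 = 3(21) + 5(16) = 143, not 146  ✗
[4] a6 - a4 = 16 - 21 = -5  ✓
[5] 4a6 + 3a4 = 4(16) + 3(21) = 127  ✓
[6] a5 = 23, and 23 ≠ 20  ✓
[7] a2 = 4 lies in [4, 7]  ✓
[8] a3 + a4 = 8 + 21 = 29  ✓

The assignment fails constraints 1, 3.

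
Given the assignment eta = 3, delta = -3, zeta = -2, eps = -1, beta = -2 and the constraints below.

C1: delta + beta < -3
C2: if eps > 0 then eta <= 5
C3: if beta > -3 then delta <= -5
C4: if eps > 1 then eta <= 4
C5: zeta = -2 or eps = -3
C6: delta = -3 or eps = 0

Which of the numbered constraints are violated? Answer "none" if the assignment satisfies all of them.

No — constraint 3 is not satisfied.

C1: delta + beta = -3 + (-2) = -5; -5 < -3  OK
C2: eps = -1, not > 0; antecedent false, conditional vacuously true  OK
C3: beta = -2 > -3, so we need delta ≤ -5; but delta = -3 > -5  FAIL
C4: eps = -1, not > 1; antecedent false, conditional vacuously true  OK
C5: zeta = -2 = -2 (first disjunct)  OK
C6: delta = -3 = -3 (first disjunct)  OK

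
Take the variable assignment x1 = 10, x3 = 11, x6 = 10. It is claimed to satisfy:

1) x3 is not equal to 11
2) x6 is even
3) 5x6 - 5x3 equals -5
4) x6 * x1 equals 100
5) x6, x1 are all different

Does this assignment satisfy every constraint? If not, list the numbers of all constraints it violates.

1) x3 = 11, but 11 is required to differ  ✗
2) x6 = 10 is even  ✓
3) 5x6 - 5x3 = 5(10) - 5(11) = -5  ✓
4) x6 * x1 = 10 * 10 = 100  ✓
5) x6 = x1 = 10, not all different  ✗

Constraints 1 and 5 do not hold.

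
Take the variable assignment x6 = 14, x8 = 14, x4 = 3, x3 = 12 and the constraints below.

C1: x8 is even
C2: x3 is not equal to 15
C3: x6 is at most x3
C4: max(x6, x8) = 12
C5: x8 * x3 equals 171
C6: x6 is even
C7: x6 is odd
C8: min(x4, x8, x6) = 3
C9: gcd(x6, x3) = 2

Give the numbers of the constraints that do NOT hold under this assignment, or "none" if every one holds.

C1: x8 = 14 is even — OK.
C2: x3 = 12, and 12 ≠ 15 — OK.
C3: x6 = 14, x3 = 12; 14 > 12 (want ≤) — violated.
C4: max(14, 14) = 14, not 12 — violated.
C5: x8 * x3 = 14 * 12 = 168, not 171 — violated.
C6: x6 = 14 is even — OK.
C7: x6 = 14 is even — violated.
C8: min(3, 14, 14) = 3 — OK.
C9: gcd(14, 12) = 2 — OK.

Constraints 3, 4, 5, and 7 do not hold.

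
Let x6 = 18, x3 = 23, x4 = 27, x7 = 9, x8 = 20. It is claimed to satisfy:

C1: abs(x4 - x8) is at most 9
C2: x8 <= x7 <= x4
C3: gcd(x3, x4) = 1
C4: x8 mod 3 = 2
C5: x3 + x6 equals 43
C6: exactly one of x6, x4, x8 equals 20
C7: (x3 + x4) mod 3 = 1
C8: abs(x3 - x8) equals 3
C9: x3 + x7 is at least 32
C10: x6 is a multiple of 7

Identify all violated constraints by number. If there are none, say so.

C1: abs(27 - 20) = 7; 7 ≤ 9 — holds.
C2: values 20, 9, 27; x8 = 20 is not <= x7 = 9 — fails.
C3: gcd(23, 27) = 1 — holds.
C4: 20 mod 3 = 2 — holds.
C5: x3 + x6 = 23 + 18 = 41, not 43 — fails.
C6: x6=18, x4=27, x8=20; 1 of them equals 20 — holds.
C7: x3 + x4 = 50; 50 mod 3 = 2, not 1 — fails.
C8: abs(23 - 20) = 3 — holds.
C9: x3 + x7 = 23 + 9 = 32; 32 ≥ 32 — holds.
C10: 18 = 7*2 + 4, so 7 does not divide 18 — fails.

No — constraints 2, 5, 7, 10 are not satisfied.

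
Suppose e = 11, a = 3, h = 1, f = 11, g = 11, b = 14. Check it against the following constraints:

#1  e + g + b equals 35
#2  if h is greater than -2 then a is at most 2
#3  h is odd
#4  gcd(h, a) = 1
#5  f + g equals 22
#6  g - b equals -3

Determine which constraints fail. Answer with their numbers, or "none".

#1 e + g + b = 11 + 11 + 14 = 36, not 35 — fails.
#2 h = 1 > -2, so we need a ≤ 2; but a = 3 > 2 — fails.
#3 h = 1 is odd — holds.
#4 gcd(1, 3) = 1 — holds.
#5 f + g = 11 + 11 = 22 — holds.
#6 g - b = 11 - 14 = -3 — holds.

The assignment fails constraints 1, 2.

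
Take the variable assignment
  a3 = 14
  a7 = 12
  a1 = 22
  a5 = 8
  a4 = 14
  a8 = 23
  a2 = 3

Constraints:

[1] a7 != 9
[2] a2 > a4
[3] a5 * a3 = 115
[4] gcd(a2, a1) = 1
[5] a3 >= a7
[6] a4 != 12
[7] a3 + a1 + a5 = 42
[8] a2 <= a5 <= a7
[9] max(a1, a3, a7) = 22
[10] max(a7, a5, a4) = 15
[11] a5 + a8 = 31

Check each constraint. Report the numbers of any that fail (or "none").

The assignment fails constraints 2, 3, 7, 10.

[1] a7 = 12, and 12 ≠ 9  OK
[2] a2 = 3, a4 = 14; 3 ≤ 14 (want >)  FAIL
[3] a5 * a3 = 8 * 14 = 112, not 115  FAIL
[4] gcd(3, 22) = 1  OK
[5] a3 = 14, a7 = 12; 14 ≥ 12  OK
[6] a4 = 14, and 14 ≠ 12  OK
[7] a3 + a1 + a5 = 14 + 22 + 8 = 44, not 42  FAIL
[8] values 3 <= 8 <= 12  OK
[9] max(22, 14, 12) = 22  OK
[10] max(12, 8, 14) = 14, not 15  FAIL
[11] a5 + a8 = 8 + 23 = 31  OK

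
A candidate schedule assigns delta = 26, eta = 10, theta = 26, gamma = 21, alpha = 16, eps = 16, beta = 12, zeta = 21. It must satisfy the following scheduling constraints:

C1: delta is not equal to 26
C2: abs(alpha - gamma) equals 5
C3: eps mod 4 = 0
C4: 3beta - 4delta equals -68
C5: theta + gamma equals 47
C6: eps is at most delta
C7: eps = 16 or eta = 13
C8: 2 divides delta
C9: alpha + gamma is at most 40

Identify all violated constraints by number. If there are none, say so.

C1: delta = 26, but 26 is required to differ — violated.
C2: abs(16 - 21) = 5 — satisfied.
C3: 16 mod 4 = 0 — satisfied.
C4: 3beta - 4delta = 3(12) - 4(26) = -68 — satisfied.
C5: theta + gamma = 26 + 21 = 47 — satisfied.
C6: eps = 16, delta = 26; 16 ≤ 26 — satisfied.
C7: eps = 16 = 16 (first disjunct) — satisfied.
C8: 26 / 2 = 13, so 2 divides 26 — satisfied.
C9: alpha + gamma = 16 + 21 = 37; 37 ≤ 40 — satisfied.

Violated: 1.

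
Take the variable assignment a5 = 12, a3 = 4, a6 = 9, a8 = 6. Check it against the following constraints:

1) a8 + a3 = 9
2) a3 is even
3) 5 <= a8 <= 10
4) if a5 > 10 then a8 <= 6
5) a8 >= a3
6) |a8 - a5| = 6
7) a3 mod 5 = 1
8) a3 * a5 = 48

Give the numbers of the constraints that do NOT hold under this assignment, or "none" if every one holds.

Constraints 1 and 7 do not hold.

1) a8 + a3 = 6 + 4 = 10, not 9  fails
2) a3 = 4 is even  holds
3) a8 = 6 lies in [5, 10]  holds
4) a5 = 12 > 10, so we need a8 ≤ 6; a8 = 6 ≤ 6  holds
5) a8 = 6, a3 = 4; 6 ≥ 4  holds
6) |6 - 12| = 6  holds
7) 4 mod 5 = 4, not 1  fails
8) a3 * a5 = 4 * 12 = 48  holds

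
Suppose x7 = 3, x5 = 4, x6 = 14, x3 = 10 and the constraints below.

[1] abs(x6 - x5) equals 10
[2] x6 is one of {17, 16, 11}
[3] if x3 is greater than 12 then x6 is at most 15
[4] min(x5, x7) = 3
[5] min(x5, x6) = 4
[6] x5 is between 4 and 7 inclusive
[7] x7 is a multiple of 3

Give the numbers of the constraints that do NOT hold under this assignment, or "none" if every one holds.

[1] abs(14 - 4) = 10 — satisfied.
[2] x6 = 14 is not in {17, 16, 11} — violated.
[3] x3 = 10, not > 12; antecedent false, conditional vacuously true — satisfied.
[4] min(4, 3) = 3 — satisfied.
[5] min(4, 14) = 4 — satisfied.
[6] x5 = 4 lies in [4, 7] — satisfied.
[7] 3 / 3 = 1, so 3 divides 3 — satisfied.

Constraint 2 is violated.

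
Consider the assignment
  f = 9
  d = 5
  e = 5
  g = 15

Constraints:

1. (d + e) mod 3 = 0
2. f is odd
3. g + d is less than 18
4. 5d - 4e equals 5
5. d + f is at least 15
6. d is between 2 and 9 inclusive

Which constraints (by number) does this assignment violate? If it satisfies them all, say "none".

1. d + e = 10; 10 mod 3 = 1, not 0 — violated.
2. f = 9 is odd — OK.
3. g + d = 15 + 5 = 20; 20 ≥ 18, bound 18 not met — violated.
4. 5d - 4e = 5(5) - 4(5) = 5 — OK.
5. d + f = 5 + 9 = 14; 14 < 15, bound 15 not met — violated.
6. d = 5 lies in [2, 9] — OK.

No — constraints 1, 3, and 5 are not satisfied.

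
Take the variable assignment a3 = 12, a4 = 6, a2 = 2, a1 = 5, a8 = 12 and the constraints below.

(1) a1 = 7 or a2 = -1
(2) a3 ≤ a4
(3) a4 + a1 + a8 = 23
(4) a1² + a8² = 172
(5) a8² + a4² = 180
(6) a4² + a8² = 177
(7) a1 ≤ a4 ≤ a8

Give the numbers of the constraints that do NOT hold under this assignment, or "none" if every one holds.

(1) a1 = 5 ≠ 7 and a2 = 2 ≠ -1; both disjuncts false  ✘
(2) a3 = 12, a4 = 6; 12 > 6 (want ≤)  ✘
(3) a4 + a1 + a8 = 6 + 5 + 12 = 23  ✔
(4) a1² + a8² = 5² + 12² = 25 + 144 = 169, not 172  ✘
(5) a8² + a4² = 12² + 6² = 144 + 36 = 180  ✔
(6) a4² + a8² = 6² + 12² = 36 + 144 = 180, not 177  ✘
(7) values 5 ≤ 6 ≤ 12  ✔

Constraints 1, 2, 4, 6 are violated.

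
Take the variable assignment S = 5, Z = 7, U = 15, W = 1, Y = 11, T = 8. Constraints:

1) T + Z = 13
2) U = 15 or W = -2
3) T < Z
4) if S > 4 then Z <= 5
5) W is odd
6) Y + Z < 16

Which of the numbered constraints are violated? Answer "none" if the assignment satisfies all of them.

1) T + Z = 8 + 7 = 15, not 13 — violated.
2) U = 15 = 15 (first disjunct) — satisfied.
3) T = 8, Z = 7; 8 ≥ 7 (want <) — violated.
4) S = 5 > 4, so we need Z ≤ 5; but Z = 7 > 5 — violated.
5) W = 1 is odd — satisfied.
6) Y + Z = 11 + 7 = 18; 18 ≥ 16, bound 16 not met — violated.

Constraints 1, 3, 4, and 6 do not hold.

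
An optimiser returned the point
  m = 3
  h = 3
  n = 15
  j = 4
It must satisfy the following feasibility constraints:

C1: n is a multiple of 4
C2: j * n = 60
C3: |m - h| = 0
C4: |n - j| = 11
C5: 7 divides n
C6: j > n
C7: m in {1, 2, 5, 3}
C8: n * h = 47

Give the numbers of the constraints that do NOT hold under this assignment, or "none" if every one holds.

C1: 15 = 4*3 + 3, so 4 does not divide 15 — fails.
C2: j * n = 4 * 15 = 60 — holds.
C3: |3 - 3| = 0 — holds.
C4: |15 - 4| = 11 — holds.
C5: 15 = 7*2 + 1, so 7 does not divide 15 — fails.
C6: j = 4, n = 15; 4 ≤ 15 (want >) — fails.
C7: m = 3 is in {1, 2, 5, 3} — holds.
C8: n * h = 15 * 3 = 45, not 47 — fails.

No — constraints 1, 5, 6, and 8 are not satisfied.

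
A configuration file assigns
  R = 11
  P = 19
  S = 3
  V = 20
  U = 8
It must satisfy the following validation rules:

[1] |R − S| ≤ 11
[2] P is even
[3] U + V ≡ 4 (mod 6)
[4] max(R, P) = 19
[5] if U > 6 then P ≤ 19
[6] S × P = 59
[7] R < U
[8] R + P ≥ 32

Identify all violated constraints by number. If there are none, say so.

Violated: 2, 6, 7, 8.

[1] |11 − 3| = 8; 8 ≤ 11 — satisfied.
[2] P = 19 is odd — violated.
[3] U + V = 28; 28 mod 6 = 4 — satisfied.
[4] max(11, 19) = 19 — satisfied.
[5] U = 8 > 6, so we need P ≤ 19; P = 19 ≤ 19 — satisfied.
[6] S × P = 3 × 19 = 57, not 59 — violated.
[7] R = 11, U = 8; 11 ≥ 8 (want <) — violated.
[8] R + P = 11 + 19 = 30; 30 < 32, bound 32 not met — violated.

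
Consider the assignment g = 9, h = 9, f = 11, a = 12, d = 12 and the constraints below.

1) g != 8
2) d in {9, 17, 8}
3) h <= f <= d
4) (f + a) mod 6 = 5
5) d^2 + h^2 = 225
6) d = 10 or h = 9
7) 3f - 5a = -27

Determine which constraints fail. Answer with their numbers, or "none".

1) g = 9, and 9 ≠ 8 — holds.
2) d = 12 is not in {9, 17, 8} — does not hold.
3) values 9 <= 11 <= 12 — holds.
4) f + a = 23; 23 mod 6 = 5 — holds.
5) d^2 + h^2 = 12^2 + 9^2 = 144 + 81 = 225 — holds.
6) d = 12 ≠ 10, but h = 9 = 9 (second disjunct) — holds.
7) 3f - 5a = 3(11) - 5(12) = -27 — holds.

The assignment fails constraint 2.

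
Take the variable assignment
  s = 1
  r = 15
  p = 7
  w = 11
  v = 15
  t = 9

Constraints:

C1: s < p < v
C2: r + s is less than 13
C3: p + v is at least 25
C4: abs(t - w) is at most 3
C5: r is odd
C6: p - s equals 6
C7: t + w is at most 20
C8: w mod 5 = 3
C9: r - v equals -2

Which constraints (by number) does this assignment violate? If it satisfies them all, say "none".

Constraints 2, 3, 8, 9 do not hold.

C1: values 1 < 7 < 15 — holds.
C2: r + s = 15 + 1 = 16; 16 ≥ 13, bound 13 not met — fails.
C3: p + v = 7 + 15 = 22; 22 < 25, bound 25 not met — fails.
C4: abs(9 - 11) = 2; 2 ≤ 3 — holds.
C5: r = 15 is odd — holds.
C6: p - s = 7 - 1 = 6 — holds.
C7: t + w = 9 + 11 = 20; 20 ≤ 20 — holds.
C8: 11 mod 5 = 1, not 3 — fails.
C9: r - v = 15 - 15 = 0, not -2 — fails.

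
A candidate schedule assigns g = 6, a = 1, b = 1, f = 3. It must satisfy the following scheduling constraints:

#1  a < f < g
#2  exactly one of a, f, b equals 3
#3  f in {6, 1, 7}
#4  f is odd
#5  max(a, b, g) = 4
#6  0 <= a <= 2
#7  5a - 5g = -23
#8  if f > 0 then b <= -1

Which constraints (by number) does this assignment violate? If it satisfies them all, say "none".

#1 values 1 < 3 < 6  true
#2 a=1, f=3, b=1; 1 of them equals 3  true
#3 f = 3 is not in {6, 1, 7}  false
#4 f = 3 is odd  true
#5 max(1, 1, 6) = 6, not 4  false
#6 a = 1 lies in [0, 2]  true
#7 5a - 5g = 5(1) - 5(6) = -25, not -23  false
#8 f = 3 > 0, so we need b ≤ -1; but b = 1 > -1  false

Constraints 3, 5, 7, 8 do not hold.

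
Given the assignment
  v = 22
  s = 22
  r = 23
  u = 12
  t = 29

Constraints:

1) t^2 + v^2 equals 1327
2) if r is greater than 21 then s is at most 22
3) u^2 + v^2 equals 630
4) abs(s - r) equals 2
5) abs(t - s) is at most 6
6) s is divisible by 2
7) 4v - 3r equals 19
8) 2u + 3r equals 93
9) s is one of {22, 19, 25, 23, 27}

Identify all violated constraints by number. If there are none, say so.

No — constraints 1, 3, 4, and 5 are not satisfied.

1) t^2 + v^2 = 29^2 + 22^2 = 841 + 484 = 1325, not 1327 — violated.
2) r = 23 > 21, so we need s ≤ 22; s = 22 ≤ 22 — satisfied.
3) u^2 + v^2 = 12^2 + 22^2 = 144 + 484 = 628, not 630 — violated.
4) abs(22 - 23) = 1, not 2 — violated.
5) abs(29 - 22) = 7; 7 > 6, exceeds bound 6 — violated.
6) 22 / 2 = 11, so 2 divides 22 — satisfied.
7) 4v - 3r = 4(22) - 3(23) = 19 — satisfied.
8) 2u + 3r = 2(12) + 3(23) = 93 — satisfied.
9) s = 22 is in {22, 19, 25, 23, 27} — satisfied.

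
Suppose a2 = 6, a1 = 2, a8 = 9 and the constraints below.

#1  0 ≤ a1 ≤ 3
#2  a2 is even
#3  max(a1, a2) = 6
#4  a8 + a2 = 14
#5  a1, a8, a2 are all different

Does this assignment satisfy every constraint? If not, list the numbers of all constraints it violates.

No — constraint 4 is not satisfied.

#1 a1 = 2 lies in [0, 3] — holds.
#2 a2 = 6 is even — holds.
#3 max(2, 6) = 6 — holds.
#4 a8 + a2 = 9 + 6 = 15, not 14 — does not hold.
#5 values 2, 9, 6 are pairwise distinct — holds.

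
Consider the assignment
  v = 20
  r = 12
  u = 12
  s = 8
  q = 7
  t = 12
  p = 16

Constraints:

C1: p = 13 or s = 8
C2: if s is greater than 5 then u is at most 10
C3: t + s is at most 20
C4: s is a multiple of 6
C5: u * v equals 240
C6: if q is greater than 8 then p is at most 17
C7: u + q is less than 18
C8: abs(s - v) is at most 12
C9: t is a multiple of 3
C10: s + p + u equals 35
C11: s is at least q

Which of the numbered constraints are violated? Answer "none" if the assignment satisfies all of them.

Violated: 2, 4, 7, and 10.

C1: p = 16 ≠ 13, but s = 8 = 8 (second disjunct) — OK.
C2: s = 8 > 5, so we need u ≤ 10; but u = 12 > 10 — violated.
C3: t + s = 12 + 8 = 20; 20 ≤ 20 — OK.
C4: 8 = 6*1 + 2, so 6 does not divide 8 — violated.
C5: u * v = 12 * 20 = 240 — OK.
C6: q = 7, not > 8; antecedent false, conditional vacuously true — OK.
C7: u + q = 12 + 7 = 19; 19 ≥ 18, bound 18 not met — violated.
C8: abs(8 - 20) = 12; 12 ≤ 12 — OK.
C9: 12 / 3 = 4, so 3 divides 12 — OK.
C10: s + p + u = 8 + 16 + 12 = 36, not 35 — violated.
C11: s = 8, q = 7; 8 ≥ 7 — OK.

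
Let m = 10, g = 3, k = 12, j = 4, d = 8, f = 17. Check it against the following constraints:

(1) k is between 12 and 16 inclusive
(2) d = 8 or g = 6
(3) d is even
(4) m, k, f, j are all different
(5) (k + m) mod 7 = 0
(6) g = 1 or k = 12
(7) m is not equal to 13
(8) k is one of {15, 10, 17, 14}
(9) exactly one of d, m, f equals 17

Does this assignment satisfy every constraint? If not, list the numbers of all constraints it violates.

(1) k = 12 lies in [12, 16]  holds
(2) d = 8 = 8 (first disjunct)  holds
(3) d = 8 is even  holds
(4) values 10, 12, 17, 4 are pairwise distinct  holds
(5) k + m = 22; 22 mod 7 = 1, not 0  fails
(6) g = 3 ≠ 1, but k = 12 = 12 (second disjunct)  holds
(7) m = 10, and 10 ≠ 13  holds
(8) k = 12 is not in {15, 10, 17, 14}  fails
(9) d=8, m=10, f=17; 1 of them equals 17  holds

Constraints 5 and 8 are violated.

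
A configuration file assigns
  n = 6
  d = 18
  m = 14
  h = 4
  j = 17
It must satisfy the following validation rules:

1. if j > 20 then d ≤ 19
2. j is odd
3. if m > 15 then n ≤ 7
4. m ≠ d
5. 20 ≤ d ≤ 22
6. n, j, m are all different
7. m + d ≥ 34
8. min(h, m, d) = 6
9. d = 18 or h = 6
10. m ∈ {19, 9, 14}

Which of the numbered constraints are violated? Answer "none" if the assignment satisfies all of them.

1. j = 17, not > 20; antecedent false, conditional vacuously true — holds.
2. j = 17 is odd — holds.
3. m = 14, not > 15; antecedent false, conditional vacuously true — holds.
4. m = 14, d = 18; distinct — holds.
5. d = 18 is outside [20, 22] — does not hold.
6. values 6, 17, 14 are pairwise distinct — holds.
7. m + d = 14 + 18 = 32; 32 < 34, bound 34 not met — does not hold.
8. min(4, 14, 18) = 4, not 6 — does not hold.
9. d = 18 = 18 (first disjunct) — holds.
10. m = 14 is in {19, 9, 14} — holds.

The assignment fails constraints 5, 7, and 8.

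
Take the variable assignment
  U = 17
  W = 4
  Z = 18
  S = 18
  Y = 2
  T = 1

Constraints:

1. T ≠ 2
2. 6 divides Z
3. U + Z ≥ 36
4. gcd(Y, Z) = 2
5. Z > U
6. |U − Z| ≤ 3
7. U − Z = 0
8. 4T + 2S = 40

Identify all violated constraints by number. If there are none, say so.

Constraints 3 and 7 do not hold.

1. T = 1, and 1 ≠ 2  OK
2. 18 / 6 = 3, so 6 divides 18  OK
3. U + Z = 17 + 18 = 35; 35 < 36, bound 36 not met  FAIL
4. gcd(2, 18) = 2  OK
5. Z = 18, U = 17; 18 > 17  OK
6. |17 − 18| = 1; 1 ≤ 3  OK
7. U − Z = 17 − 18 = -1, not 0  FAIL
8. 4T + 2S = 4(1) + 2(18) = 40  OK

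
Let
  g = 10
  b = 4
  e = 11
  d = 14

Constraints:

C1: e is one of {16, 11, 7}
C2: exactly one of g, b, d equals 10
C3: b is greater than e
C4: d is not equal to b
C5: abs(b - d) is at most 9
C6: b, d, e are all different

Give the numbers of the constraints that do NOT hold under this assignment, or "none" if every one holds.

Constraints 3, 5 do not hold.

C1: e = 11 is in {16, 11, 7} — OK.
C2: g=10, b=4, d=14; 1 of them equals 10 — OK.
C3: b = 4, e = 11; 4 ≤ 11 (want >) — violated.
C4: d = 14, b = 4; distinct — OK.
C5: abs(4 - 14) = 10; 10 > 9, exceeds bound 9 — violated.
C6: values 4, 14, 11 are pairwise distinct — OK.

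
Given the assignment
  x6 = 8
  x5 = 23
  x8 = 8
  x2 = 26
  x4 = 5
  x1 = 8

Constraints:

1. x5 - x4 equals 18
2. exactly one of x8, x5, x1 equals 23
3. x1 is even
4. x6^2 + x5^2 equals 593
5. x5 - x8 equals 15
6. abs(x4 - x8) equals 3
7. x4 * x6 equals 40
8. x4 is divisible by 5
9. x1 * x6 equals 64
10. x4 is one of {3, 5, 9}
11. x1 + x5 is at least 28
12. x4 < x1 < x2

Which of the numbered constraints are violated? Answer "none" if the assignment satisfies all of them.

1. x5 - x4 = 23 - 5 = 18 — holds.
2. x8=8, x5=23, x1=8; 1 of them equals 23 — holds.
3. x1 = 8 is even — holds.
4. x6^2 + x5^2 = 8^2 + 23^2 = 64 + 529 = 593 — holds.
5. x5 - x8 = 23 - 8 = 15 — holds.
6. abs(5 - 8) = 3 — holds.
7. x4 * x6 = 5 * 8 = 40 — holds.
8. 5 / 5 = 1, so 5 divides 5 — holds.
9. x1 * x6 = 8 * 8 = 64 — holds.
10. x4 = 5 is in {3, 5, 9} — holds.
11. x1 + x5 = 8 + 23 = 31; 31 ≥ 28 — holds.
12. values 5 < 8 < 26 — holds.

The assignment satisfies every constraint.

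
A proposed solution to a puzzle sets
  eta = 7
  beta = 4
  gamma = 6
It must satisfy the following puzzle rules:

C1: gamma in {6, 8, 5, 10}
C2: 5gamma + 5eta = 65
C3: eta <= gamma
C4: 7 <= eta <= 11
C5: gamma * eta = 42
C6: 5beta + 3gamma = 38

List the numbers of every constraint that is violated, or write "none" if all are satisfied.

Constraint 3 is violated.

C1: gamma = 6 is in {6, 8, 5, 10} — holds.
C2: 5gamma + 5eta = 5(6) + 5(7) = 65 — holds.
C3: eta = 7, gamma = 6; 7 > 6 (want ≤) — does not hold.
C4: eta = 7 lies in [7, 11] — holds.
C5: gamma * eta = 6 * 7 = 42 — holds.
C6: 5beta + 3gamma = 5(4) + 3(6) = 38 — holds.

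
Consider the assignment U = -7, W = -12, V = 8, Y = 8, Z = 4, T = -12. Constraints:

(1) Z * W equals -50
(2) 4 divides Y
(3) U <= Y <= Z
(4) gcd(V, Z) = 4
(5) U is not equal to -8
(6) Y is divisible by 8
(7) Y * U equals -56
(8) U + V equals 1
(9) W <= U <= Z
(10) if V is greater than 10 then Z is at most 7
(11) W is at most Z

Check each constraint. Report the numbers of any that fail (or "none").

(1) Z * W = 4 * (-12) = -48, not -50  FAIL
(2) 8 / 4 = 2, so 4 divides 8  OK
(3) values -7, 8, 4; Y = 8 is not <= Z = 4  FAIL
(4) gcd(8, 4) = 4  OK
(5) U = -7, and -7 ≠ -8  OK
(6) 8 / 8 = 1, so 8 divides 8  OK
(7) Y * U = 8 * (-7) = -56  OK
(8) U + V = -7 + 8 = 1  OK
(9) values -12 <= -7 <= 4  OK
(10) V = 8, not > 10; antecedent false, conditional vacuously true  OK
(11) W = -12, Z = 4; -12 ≤ 4  OK

Constraints 1, 3 are violated.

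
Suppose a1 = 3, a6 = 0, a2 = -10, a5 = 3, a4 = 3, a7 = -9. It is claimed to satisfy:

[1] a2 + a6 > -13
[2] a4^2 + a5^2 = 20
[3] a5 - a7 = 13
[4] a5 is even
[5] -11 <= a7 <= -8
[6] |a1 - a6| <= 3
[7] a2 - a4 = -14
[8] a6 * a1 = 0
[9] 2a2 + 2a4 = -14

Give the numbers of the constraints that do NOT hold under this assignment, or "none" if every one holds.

[1] a2 + a6 = -10 + 0 = -10; -10 > -13  true
[2] a4^2 + a5^2 = 3^2 + 3^2 = 9 + 9 = 18, not 20  false
[3] a5 - a7 = 3 - (-9) = 12, not 13  false
[4] a5 = 3 is odd  false
[5] a7 = -9 lies in [-11, -8]  true
[6] |3 - 0| = 3; 3 ≤ 3  true
[7] a2 - a4 = -10 - 3 = -13, not -14  false
[8] a6 * a1 = 0 * 3 = 0  true
[9] 2a2 + 2a4 = 2(-10) + 2(3) = -14  true

Violated: 2, 3, 4, and 7.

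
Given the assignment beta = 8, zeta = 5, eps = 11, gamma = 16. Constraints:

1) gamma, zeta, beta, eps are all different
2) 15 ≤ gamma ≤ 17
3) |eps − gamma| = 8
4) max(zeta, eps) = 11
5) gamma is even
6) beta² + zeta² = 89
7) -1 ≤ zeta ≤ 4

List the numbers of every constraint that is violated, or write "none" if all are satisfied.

No — constraints 3 and 7 are not satisfied.

1) values 16, 5, 8, 11 are pairwise distinct — satisfied.
2) gamma = 16 lies in [15, 17] — satisfied.
3) |11 − 16| = 5, not 8 — violated.
4) max(5, 11) = 11 — satisfied.
5) gamma = 16 is even — satisfied.
6) beta² + zeta² = 8² + 5² = 64 + 25 = 89 — satisfied.
7) zeta = 5 is outside [-1, 4] — violated.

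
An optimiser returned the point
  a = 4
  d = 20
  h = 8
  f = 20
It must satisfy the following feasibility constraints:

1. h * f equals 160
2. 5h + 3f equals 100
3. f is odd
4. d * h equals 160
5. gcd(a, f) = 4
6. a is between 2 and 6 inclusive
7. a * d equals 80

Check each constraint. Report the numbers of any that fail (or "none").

1. h * f = 8 * 20 = 160 — holds.
2. 5h + 3f = 5(8) + 3(20) = 100 — holds.
3. f = 20 is even — does not hold.
4. d * h = 20 * 8 = 160 — holds.
5. gcd(4, 20) = 4 — holds.
6. a = 4 lies in [2, 6] — holds.
7. a * d = 4 * 20 = 80 — holds.

Violated: 3.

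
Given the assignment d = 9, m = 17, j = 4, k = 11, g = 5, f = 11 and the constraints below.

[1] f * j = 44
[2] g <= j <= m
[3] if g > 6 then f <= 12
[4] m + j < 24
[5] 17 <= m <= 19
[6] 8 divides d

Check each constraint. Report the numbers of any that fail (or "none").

No — constraints 2 and 6 are not satisfied.

[1] f * j = 11 * 4 = 44 — holds.
[2] values 5, 4, 17; g = 5 is not <= j = 4 — fails.
[3] g = 5, not > 6; antecedent false, conditional vacuously true — holds.
[4] m + j = 17 + 4 = 21; 21 < 24 — holds.
[5] m = 17 lies in [17, 19] — holds.
[6] 9 = 8*1 + 1, so 8 does not divide 9 — fails.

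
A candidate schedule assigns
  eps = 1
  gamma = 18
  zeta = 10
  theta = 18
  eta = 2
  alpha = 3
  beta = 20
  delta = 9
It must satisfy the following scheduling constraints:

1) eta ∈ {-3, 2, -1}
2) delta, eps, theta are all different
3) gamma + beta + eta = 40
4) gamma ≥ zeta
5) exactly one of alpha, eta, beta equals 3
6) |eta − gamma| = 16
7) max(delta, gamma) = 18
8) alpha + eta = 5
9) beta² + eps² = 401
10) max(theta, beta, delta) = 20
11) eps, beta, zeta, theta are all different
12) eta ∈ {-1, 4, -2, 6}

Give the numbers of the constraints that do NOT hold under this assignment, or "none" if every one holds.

The assignment fails constraint 12.

1) eta = 2 is in {-3, 2, -1} — holds.
2) values 9, 1, 18 are pairwise distinct — holds.
3) gamma + beta + eta = 18 + 20 + 2 = 40 — holds.
4) gamma = 18, zeta = 10; 18 ≥ 10 — holds.
5) alpha=3, eta=2, beta=20; 1 of them equals 3 — holds.
6) |2 − 18| = 16 — holds.
7) max(9, 18) = 18 — holds.
8) alpha + eta = 3 + 2 = 5 — holds.
9) beta² + eps² = 20² + 1² = 400 + 1 = 401 — holds.
10) max(18, 20, 9) = 20 — holds.
11) values 1, 20, 10, 18 are pairwise distinct — holds.
12) eta = 2 is not in {-1, 4, -2, 6} — fails.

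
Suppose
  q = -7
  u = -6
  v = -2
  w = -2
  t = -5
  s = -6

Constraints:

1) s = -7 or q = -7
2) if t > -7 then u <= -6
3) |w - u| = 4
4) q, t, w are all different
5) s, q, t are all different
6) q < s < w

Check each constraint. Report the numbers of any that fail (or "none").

Yes — all constraints hold.

1) s = -6 ≠ -7, but q = -7 = -7 (second disjunct) — satisfied.
2) t = -5 > -7, so we need u ≤ -6; u = -6 ≤ -6 — satisfied.
3) |-2 - (-6)| = 4 — satisfied.
4) values -7, -5, -2 are pairwise distinct — satisfied.
5) values -6, -7, -5 are pairwise distinct — satisfied.
6) values -7 < -6 < -2 — satisfied.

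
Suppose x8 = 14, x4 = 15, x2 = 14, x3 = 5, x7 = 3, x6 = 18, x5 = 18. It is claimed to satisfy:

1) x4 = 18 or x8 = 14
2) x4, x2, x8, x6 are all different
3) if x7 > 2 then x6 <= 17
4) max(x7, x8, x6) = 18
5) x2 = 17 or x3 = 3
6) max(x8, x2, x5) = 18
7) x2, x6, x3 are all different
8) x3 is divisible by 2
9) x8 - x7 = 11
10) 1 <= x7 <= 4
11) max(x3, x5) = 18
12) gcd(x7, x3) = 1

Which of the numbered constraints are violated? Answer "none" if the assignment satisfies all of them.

1) x4 = 15 ≠ 18, but x8 = 14 = 14 (second disjunct)  holds
2) x2 = x8 = 14, not all different  fails
3) x7 = 3 > 2, so we need x6 ≤ 17; but x6 = 18 > 17  fails
4) max(3, 14, 18) = 18  holds
5) x2 = 14 ≠ 17 and x3 = 5 ≠ 3; both disjuncts false  fails
6) max(14, 14, 18) = 18  holds
7) values 14, 18, 5 are pairwise distinct  holds
8) 5 = 2*2 + 1, so 2 does not divide 5  fails
9) x8 - x7 = 14 - 3 = 11  holds
10) x7 = 3 lies in [1, 4]  holds
11) max(5, 18) = 18  holds
12) gcd(3, 5) = 1  holds

Constraints 2, 3, 5, and 8 do not hold.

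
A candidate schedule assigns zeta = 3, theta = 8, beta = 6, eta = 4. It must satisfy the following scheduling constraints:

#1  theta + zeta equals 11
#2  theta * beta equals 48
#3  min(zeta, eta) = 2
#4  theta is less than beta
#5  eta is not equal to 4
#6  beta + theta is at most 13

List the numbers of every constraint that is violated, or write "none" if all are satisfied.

#1 theta + zeta = 8 + 3 = 11 — holds.
#2 theta * beta = 8 * 6 = 48 — holds.
#3 min(3, 4) = 3, not 2 — does not hold.
#4 theta = 8, beta = 6; 8 ≥ 6 (want <) — does not hold.
#5 eta = 4, but 4 is required to differ — does not hold.
#6 beta + theta = 6 + 8 = 14; 14 > 13, bound 13 not met — does not hold.

No — constraints 3, 4, 5, and 6 are not satisfied.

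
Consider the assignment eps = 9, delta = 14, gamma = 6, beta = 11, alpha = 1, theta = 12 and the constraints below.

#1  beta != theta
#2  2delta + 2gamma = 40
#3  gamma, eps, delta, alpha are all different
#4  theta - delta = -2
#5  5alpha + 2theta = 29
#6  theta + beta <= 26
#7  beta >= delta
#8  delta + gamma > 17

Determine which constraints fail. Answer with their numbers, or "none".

#1 beta = 11, theta = 12; distinct  yes
#2 2delta + 2gamma = 2(14) + 2(6) = 40  yes
#3 values 6, 9, 14, 1 are pairwise distinct  yes
#4 theta - delta = 12 - 14 = -2  yes
#5 5alpha + 2theta = 5(1) + 2(12) = 29  yes
#6 theta + beta = 12 + 11 = 23; 23 ≤ 26  yes
#7 beta = 11, delta = 14; 11 < 14 (want ≥)  no
#8 delta + gamma = 14 + 6 = 20; 20 > 17  yes

The assignment fails constraint 7.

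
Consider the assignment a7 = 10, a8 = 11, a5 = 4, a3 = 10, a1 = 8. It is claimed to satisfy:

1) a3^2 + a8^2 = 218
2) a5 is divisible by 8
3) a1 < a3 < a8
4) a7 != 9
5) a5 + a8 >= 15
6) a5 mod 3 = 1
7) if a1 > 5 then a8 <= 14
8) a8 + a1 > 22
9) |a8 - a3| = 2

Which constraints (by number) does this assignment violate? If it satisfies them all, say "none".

The assignment fails constraints 1, 2, 8, 9.

1) a3^2 + a8^2 = 10^2 + 11^2 = 100 + 121 = 221, not 218 — violated.
2) 4 = 8*0 + 4, so 8 does not divide 4 — violated.
3) values 8 < 10 < 11 — OK.
4) a7 = 10, and 10 ≠ 9 — OK.
5) a5 + a8 = 4 + 11 = 15; 15 ≥ 15 — OK.
6) 4 mod 3 = 1 — OK.
7) a1 = 8 > 5, so we need a8 ≤ 14; a8 = 11 ≤ 14 — OK.
8) a8 + a1 = 11 + 8 = 19; 19 ≤ 22, bound 22 not met — violated.
9) |11 - 10| = 1, not 2 — violated.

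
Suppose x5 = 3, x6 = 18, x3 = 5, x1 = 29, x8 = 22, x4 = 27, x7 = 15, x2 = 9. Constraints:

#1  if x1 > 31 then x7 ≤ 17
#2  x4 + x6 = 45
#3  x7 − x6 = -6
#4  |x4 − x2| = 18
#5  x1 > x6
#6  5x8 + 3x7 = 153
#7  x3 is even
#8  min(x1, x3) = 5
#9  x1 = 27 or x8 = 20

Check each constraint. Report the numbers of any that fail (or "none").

#1 x1 = 29, not > 31; antecedent false, conditional vacuously true — satisfied.
#2 x4 + x6 = 27 + 18 = 45 — satisfied.
#3 x7 − x6 = 15 − 18 = -3, not -6 — violated.
#4 |27 − 9| = 18 — satisfied.
#5 x1 = 29, x6 = 18; 29 > 18 — satisfied.
#6 5x8 + 3x7 = 5(22) + 3(15) = 155, not 153 — violated.
#7 x3 = 5 is odd — violated.
#8 min(29, 5) = 5 — satisfied.
#9 x1 = 29 ≠ 27 and x8 = 22 ≠ 20; both disjuncts false — violated.

Violated: 3, 6, 7, and 9.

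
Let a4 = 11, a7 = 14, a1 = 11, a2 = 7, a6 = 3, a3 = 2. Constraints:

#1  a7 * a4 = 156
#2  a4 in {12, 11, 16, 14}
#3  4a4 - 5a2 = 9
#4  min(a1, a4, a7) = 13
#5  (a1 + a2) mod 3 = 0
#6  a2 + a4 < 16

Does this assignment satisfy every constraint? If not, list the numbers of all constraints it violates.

#1 a7 * a4 = 14 * 11 = 154, not 156  no
#2 a4 = 11 is in {12, 11, 16, 14}  yes
#3 4a4 - 5a2 = 4(11) - 5(7) = 9  yes
#4 min(11, 11, 14) = 11, not 13  no
#5 a1 + a2 = 18; 18 mod 3 = 0  yes
#6 a2 + a4 = 7 + 11 = 18; 18 ≥ 16, bound 16 not met  no

Violated: 1, 4, 6.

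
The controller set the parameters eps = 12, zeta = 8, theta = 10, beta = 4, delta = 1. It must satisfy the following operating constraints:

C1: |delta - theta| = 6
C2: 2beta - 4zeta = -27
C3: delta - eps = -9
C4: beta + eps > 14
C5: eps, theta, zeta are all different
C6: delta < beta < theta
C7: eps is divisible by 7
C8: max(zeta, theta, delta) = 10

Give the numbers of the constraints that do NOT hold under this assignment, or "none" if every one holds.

The assignment fails constraints 1, 2, 3, 7.

C1: |1 - 10| = 9, not 6  ✗
C2: 2beta - 4zeta = 2(4) - 4(8) = -24, not -27  ✗
C3: delta - eps = 1 - 12 = -11, not -9  ✗
C4: beta + eps = 4 + 12 = 16; 16 > 14  ✓
C5: values 12, 10, 8 are pairwise distinct  ✓
C6: values 1 < 4 < 10  ✓
C7: 12 = 7*1 + 5, so 7 does not divide 12  ✗
C8: max(8, 10, 1) = 10  ✓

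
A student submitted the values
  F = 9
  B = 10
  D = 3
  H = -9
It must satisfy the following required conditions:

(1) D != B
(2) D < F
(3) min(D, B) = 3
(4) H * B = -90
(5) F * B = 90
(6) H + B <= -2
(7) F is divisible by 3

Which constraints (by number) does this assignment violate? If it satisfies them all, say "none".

No — constraint 6 is not satisfied.

(1) D = 3, B = 10; distinct — holds.
(2) D = 3, F = 9; 3 < 9 — holds.
(3) min(3, 10) = 3 — holds.
(4) H * B = -9 * 10 = -90 — holds.
(5) F * B = 9 * 10 = 90 — holds.
(6) H + B = -9 + 10 = 1; 1 > -2, bound -2 not met — does not hold.
(7) 9 / 3 = 3, so 3 divides 9 — holds.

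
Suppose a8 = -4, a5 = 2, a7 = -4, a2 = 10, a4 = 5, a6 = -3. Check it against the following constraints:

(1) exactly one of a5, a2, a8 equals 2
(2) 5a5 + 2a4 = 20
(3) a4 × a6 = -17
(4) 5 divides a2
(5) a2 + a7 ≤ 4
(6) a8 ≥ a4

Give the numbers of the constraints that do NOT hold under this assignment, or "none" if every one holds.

The assignment fails constraints 3, 5, and 6.

(1) a5=2, a2=10, a8=-4; 1 of them equals 2  yes
(2) 5a5 + 2a4 = 5(2) + 2(5) = 20  yes
(3) a4 × a6 = 5 × (-3) = -15, not -17  no
(4) 10 / 5 = 2, so 5 divides 10  yes
(5) a2 + a7 = 10 + (-4) = 6; 6 > 4, bound 4 not met  no
(6) a8 = -4, a4 = 5; -4 < 5 (want ≥)  no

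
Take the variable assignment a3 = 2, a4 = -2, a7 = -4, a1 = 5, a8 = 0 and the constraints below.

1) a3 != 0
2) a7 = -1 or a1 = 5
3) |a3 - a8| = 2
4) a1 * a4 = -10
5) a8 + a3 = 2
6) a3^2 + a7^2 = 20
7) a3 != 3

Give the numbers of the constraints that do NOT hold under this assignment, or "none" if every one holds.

1) a3 = 2, and 2 ≠ 0  true
2) a7 = -4 ≠ -1, but a1 = 5 = 5 (second disjunct)  true
3) |2 - 0| = 2  true
4) a1 * a4 = 5 * (-2) = -10  true
5) a8 + a3 = 0 + 2 = 2  true
6) a3^2 + a7^2 = 2^2 + (-4)^2 = 4 + 16 = 20  true
7) a3 = 2, and 2 ≠ 3  true

Yes — all constraints hold.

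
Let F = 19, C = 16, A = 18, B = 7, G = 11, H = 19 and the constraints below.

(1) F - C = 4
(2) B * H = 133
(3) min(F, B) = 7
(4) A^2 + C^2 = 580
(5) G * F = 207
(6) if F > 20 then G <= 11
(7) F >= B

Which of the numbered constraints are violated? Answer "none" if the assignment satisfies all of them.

The assignment fails constraints 1 and 5.

(1) F - C = 19 - 16 = 3, not 4 — fails.
(2) B * H = 7 * 19 = 133 — holds.
(3) min(19, 7) = 7 — holds.
(4) A^2 + C^2 = 18^2 + 16^2 = 324 + 256 = 580 — holds.
(5) G * F = 11 * 19 = 209, not 207 — fails.
(6) F = 19, not > 20; antecedent false, conditional vacuously true — holds.
(7) F = 19, B = 7; 19 ≥ 7 — holds.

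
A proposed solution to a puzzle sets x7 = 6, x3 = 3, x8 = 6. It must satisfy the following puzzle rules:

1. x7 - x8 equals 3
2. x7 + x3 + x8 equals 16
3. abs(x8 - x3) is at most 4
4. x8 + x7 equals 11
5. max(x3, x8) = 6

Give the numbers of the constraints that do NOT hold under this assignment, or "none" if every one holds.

The assignment fails constraints 1, 2, 4.

1. x7 - x8 = 6 - 6 = 0, not 3 — fails.
2. x7 + x3 + x8 = 6 + 3 + 6 = 15, not 16 — fails.
3. abs(6 - 3) = 3; 3 ≤ 4 — holds.
4. x8 + x7 = 6 + 6 = 12, not 11 — fails.
5. max(3, 6) = 6 — holds.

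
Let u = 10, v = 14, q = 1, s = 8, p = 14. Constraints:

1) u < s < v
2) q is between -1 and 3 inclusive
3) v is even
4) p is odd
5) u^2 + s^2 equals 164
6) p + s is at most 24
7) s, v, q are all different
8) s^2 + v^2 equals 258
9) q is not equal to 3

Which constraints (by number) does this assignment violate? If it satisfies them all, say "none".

Violated: 1, 4, and 8.

1) values 10, 8, 14; u = 10 is not < s = 8  no
2) q = 1 lies in [-1, 3]  yes
3) v = 14 is even  yes
4) p = 14 is even  no
5) u^2 + s^2 = 10^2 + 8^2 = 100 + 64 = 164  yes
6) p + s = 14 + 8 = 22; 22 ≤ 24  yes
7) values 8, 14, 1 are pairwise distinct  yes
8) s^2 + v^2 = 8^2 + 14^2 = 64 + 196 = 260, not 258  no
9) q = 1, and 1 ≠ 3  yes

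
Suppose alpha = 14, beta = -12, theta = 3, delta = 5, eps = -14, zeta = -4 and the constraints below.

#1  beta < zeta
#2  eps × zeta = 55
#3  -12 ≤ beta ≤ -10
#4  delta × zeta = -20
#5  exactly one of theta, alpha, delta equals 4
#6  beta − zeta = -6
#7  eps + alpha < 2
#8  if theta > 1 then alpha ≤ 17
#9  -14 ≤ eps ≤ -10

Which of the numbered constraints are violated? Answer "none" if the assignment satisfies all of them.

#1 beta = -12, zeta = -4; -12 < -4  ✔
#2 eps × zeta = -14 × (-4) = 56, not 55  ✘
#3 beta = -12 lies in [-12, -10]  ✔
#4 delta × zeta = 5 × (-4) = -20  ✔
#5 theta=3, alpha=14, delta=5; 0 of them equal 4, not exactly one  ✘
#6 beta − zeta = -12 − (-4) = -8, not -6  ✘
#7 eps + alpha = -14 + 14 = 0; 0 < 2  ✔
#8 theta = 3 > 1, so we need alpha ≤ 17; alpha = 14 ≤ 17  ✔
#9 eps = -14 lies in [-14, -10]  ✔

No — constraints 2, 5, and 6 are not satisfied.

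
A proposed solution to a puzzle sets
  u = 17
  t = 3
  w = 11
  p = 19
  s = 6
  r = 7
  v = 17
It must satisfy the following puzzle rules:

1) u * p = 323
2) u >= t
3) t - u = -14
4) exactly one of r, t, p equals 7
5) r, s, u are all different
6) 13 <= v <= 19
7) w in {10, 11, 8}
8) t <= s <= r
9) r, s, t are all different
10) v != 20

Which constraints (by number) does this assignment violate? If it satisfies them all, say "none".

1) u * p = 17 * 19 = 323  holds
2) u = 17, t = 3; 17 ≥ 3  holds
3) t - u = 3 - 17 = -14  holds
4) r=7, t=3, p=19; 1 of them equals 7  holds
5) values 7, 6, 17 are pairwise distinct  holds
6) v = 17 lies in [13, 19]  holds
7) w = 11 is in {10, 11, 8}  holds
8) values 3 <= 6 <= 7  holds
9) values 7, 6, 3 are pairwise distinct  holds
10) v = 17, and 17 ≠ 20  holds

All constraints are satisfied.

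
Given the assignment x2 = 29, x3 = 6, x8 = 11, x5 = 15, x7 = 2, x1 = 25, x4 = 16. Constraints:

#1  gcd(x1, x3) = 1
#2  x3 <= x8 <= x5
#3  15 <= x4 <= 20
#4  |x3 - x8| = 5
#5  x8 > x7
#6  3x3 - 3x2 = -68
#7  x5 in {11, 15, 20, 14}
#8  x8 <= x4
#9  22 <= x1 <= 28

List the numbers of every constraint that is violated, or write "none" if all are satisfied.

The assignment fails constraint 6.

#1 gcd(25, 6) = 1  true
#2 values 6 <= 11 <= 15  true
#3 x4 = 16 lies in [15, 20]  true
#4 |6 - 11| = 5  true
#5 x8 = 11, x7 = 2; 11 > 2  true
#6 3x3 - 3x2 = 3(6) - 3(29) = -69, not -68  false
#7 x5 = 15 is in {11, 15, 20, 14}  true
#8 x8 = 11, x4 = 16; 11 ≤ 16  true
#9 x1 = 25 lies in [22, 28]  true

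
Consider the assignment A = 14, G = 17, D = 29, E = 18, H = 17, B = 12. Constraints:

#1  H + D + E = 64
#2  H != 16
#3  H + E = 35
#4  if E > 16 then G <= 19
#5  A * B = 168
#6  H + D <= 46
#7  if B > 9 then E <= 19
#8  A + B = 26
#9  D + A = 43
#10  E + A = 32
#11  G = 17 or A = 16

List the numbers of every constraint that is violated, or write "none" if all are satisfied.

None — every constraint holds.

#1 H + D + E = 17 + 29 + 18 = 64 — holds.
#2 H = 17, and 17 ≠ 16 — holds.
#3 H + E = 17 + 18 = 35 — holds.
#4 E = 18 > 16, so we need G ≤ 19; G = 17 ≤ 19 — holds.
#5 A * B = 14 * 12 = 168 — holds.
#6 H + D = 17 + 29 = 46; 46 ≤ 46 — holds.
#7 B = 12 > 9, so we need E ≤ 19; E = 18 ≤ 19 — holds.
#8 A + B = 14 + 12 = 26 — holds.
#9 D + A = 29 + 14 = 43 — holds.
#10 E + A = 18 + 14 = 32 — holds.
#11 G = 17 = 17 (first disjunct) — holds.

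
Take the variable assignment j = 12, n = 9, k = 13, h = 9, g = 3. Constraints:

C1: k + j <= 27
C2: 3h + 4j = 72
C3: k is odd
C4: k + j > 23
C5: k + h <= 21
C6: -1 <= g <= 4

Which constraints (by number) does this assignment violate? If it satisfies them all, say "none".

C1: k + j = 13 + 12 = 25; 25 ≤ 27  ✓
C2: 3h + 4j = 3(9) + 4(12) = 75, not 72  ✗
C3: k = 13 is odd  ✓
C4: k + j = 13 + 12 = 25; 25 > 23  ✓
C5: k + h = 13 + 9 = 22; 22 > 21, bound 21 not met  ✗
C6: g = 3 lies in [-1, 4]  ✓

The assignment fails constraints 2, 5.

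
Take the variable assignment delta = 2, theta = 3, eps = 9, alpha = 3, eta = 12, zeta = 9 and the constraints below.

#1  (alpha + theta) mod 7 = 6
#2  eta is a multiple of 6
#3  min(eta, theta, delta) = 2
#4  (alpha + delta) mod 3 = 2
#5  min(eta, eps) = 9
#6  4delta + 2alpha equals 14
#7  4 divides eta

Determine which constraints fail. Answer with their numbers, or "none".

None — every constraint holds.

#1 alpha + theta = 6; 6 mod 7 = 6  holds
#2 12 / 6 = 2, so 6 divides 12  holds
#3 min(12, 3, 2) = 2  holds
#4 alpha + delta = 5; 5 mod 3 = 2  holds
#5 min(12, 9) = 9  holds
#6 4delta + 2alpha = 4(2) + 2(3) = 14  holds
#7 12 / 4 = 3, so 4 divides 12  holds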